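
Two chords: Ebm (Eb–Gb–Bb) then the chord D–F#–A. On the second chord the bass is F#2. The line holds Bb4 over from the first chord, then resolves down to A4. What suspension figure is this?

At the second chord the bass is F#2. The suspended Bb4 lies a fourth above the bass; after resolving down by step to A4, the interval above the bass becomes a third.
Suspension figures are named by those two intervals: 4–3.

4–3 suspension.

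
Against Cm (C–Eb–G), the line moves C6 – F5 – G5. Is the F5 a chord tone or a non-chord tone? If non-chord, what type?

Non-chord tone — an appoggiatura.

The harmony at that moment is C minor triad (C, Eb, G); F5 is not a chord tone.
It is approached by leap down from C6 and left by step up to G5.
Leap in, step out — an appoggiatura.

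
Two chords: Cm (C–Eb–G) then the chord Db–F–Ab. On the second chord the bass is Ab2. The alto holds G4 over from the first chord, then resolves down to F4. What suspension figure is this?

At the second chord the bass is Ab2. The suspended G4 lies a seventh above the bass; after resolving down by step to F4, the interval above the bass becomes a sixth.
Suspension figures are named by those two intervals: 7–6.

7–6 suspension.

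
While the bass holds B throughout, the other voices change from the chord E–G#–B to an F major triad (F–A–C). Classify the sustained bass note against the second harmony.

The harmony at that moment is F major triad (F, A, C); B is not a chord tone.
It is held over (the same pitch as the preceding B) and then sustained as the same pitch into the next harmony.
Sustained through a change of harmony — a pedal tone.

Pedal tone (pedal point).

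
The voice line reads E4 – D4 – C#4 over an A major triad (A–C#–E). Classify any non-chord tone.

The harmony at that moment is A major triad (A, C#, E); D4 is not a chord tone.
It is approached by step down from E4 and left by step down to C#4.
Step in, step out in the same direction — a passing tone.

D4 is a passing tone.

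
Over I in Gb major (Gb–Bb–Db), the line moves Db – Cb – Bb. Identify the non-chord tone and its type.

Cb is a passing tone.

The harmony at that moment is Gb major triad (Gb, Bb, Db); Cb is not a chord tone.
It is approached by step down from Db and left by step down to Bb.
Step in, step out in the same direction — a passing tone.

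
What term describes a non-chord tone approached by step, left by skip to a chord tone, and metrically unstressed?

Escape tone.

Approach: by step. Departure: by leap. Metric position: weak.
Step in, leap out, from a weak position — an escape tone (échappée). (It is the mirror image of the appoggiatura, which leaps in and steps out on a strong beat.)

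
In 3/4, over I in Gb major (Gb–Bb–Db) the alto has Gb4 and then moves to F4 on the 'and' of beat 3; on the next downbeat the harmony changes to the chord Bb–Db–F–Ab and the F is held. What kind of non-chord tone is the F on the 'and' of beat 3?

Anticipation.

The harmony at that moment is Gb major triad (Gb, Bb, Db); F4 is not a chord tone.
It is approached by step down from Gb4 and then sustained as the same pitch into the next harmony.
Arriving early and becoming a chord tone when the harmony changes — an anticipation.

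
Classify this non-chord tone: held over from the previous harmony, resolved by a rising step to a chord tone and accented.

Approach: by preparation — the pitch is first a chord tone, then held (tied or repeated) while the harmony changes under it. Departure: up by step. Metric position: strong.
A prepared dissonance that resolves upward by step — a retardation. (The same figure resolving downward would be a suspension.)

Retardation.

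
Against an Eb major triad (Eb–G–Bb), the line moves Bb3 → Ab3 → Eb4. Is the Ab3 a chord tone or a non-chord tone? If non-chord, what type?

The harmony at that moment is Eb major triad (Eb, G, Bb); Ab3 is not a chord tone.
It is approached by step down from Bb3 and left by leap up to Eb4.
Step in, leap out — an escape tone.

Non-chord tone — an escape tone.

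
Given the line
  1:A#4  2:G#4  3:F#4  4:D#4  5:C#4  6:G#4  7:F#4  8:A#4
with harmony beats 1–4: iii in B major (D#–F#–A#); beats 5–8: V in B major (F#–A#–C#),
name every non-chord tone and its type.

G#4 (beat 2) — passing tone; G#4 (beat 6) — appoggiatura.

The harmony at that moment is D# minor triad (D#, F#, A#); G#4 is not a chord tone.
It is approached by step down from A#4 and left by step down to F#4.
Step in, step out in the same direction — a passing tone.
The harmony at that moment is F# major triad (F#, A#, C#); G#4 is not a chord tone.
It is approached by leap up from C#4 and left by step down to F#4.
Leap in, step out — an appoggiatura.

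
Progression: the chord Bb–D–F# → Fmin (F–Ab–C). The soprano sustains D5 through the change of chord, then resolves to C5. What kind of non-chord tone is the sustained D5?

D5 is a suspension.

The harmony at that moment is F minor triad (F, Ab, C); D5 is not a chord tone.
It is held over (the same pitch as the preceding D5) and left by step down to C5.
Held over from the previous chord and resolving down by step — a suspension.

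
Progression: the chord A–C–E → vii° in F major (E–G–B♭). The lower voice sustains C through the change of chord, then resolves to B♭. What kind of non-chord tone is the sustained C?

C is a suspension.

The harmony at that moment is E diminished triad (E, G, B♭); C is not a chord tone.
It is held over (the same pitch as the preceding C) and left by step down to B♭.
Held over from the previous chord and resolving down by step — a suspension.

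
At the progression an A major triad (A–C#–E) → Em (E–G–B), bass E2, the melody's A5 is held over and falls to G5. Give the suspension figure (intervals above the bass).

4–3 suspension.

At the second chord the bass is E2. The suspended A5 lies a fourth above the bass; after resolving down by step to G5, the interval above the bass becomes a third.
Suspension figures are named by those two intervals: 4–3.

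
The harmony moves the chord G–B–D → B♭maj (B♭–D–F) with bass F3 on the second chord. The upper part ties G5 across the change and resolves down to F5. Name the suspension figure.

9–8 suspension.

At the second chord the bass is F3. The suspended G5 lies a ninth above the bass; after resolving down by step to F5, the interval above the bass becomes an octave.
Suspension figures are named by those two intervals: 9–8.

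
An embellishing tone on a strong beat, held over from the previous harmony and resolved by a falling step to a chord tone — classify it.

Approach: by preparation — the pitch is first a chord tone, then held (tied or repeated) while the harmony changes under it. Departure: down by step. Metric position: strong.
A prepared dissonance that resolves downward by step — a suspension. (The same figure resolving upward would be a retardation.)

Suspension.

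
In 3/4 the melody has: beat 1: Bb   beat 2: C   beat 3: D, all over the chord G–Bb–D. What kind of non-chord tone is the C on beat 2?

The harmony at that moment is G minor triad (G, Bb, D); C is not a chord tone.
It is approached by step up from Bb and left by step up to D.
Step in, step out in the same direction — a passing tone.

Passing tone.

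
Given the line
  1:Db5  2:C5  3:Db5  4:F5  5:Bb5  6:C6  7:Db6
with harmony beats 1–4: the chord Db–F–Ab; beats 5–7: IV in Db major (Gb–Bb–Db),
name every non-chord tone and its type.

C5 (beat 2) — neighbor tone; C6 (beat 6) — passing tone.

The harmony at that moment is Db major triad (Db, F, Ab); C5 is not a chord tone.
It is approached by step down from Db5 and left by step up to Db5.
Step away and step back to the same note — a neighbor tone (lower neighbor).
The harmony at that moment is Gb major triad (Gb, Bb, Db); C6 is not a chord tone.
It is approached by step up from Bb5 and left by step up to Db6.
Step in, step out in the same direction — a passing tone.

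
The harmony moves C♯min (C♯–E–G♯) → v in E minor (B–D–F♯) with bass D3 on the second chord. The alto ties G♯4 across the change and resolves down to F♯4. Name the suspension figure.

4–3 suspension.

At the second chord the bass is D3. The suspended G♯4 lies a fourth above the bass; after resolving down by step to F♯4, the interval above the bass becomes a third.
Suspension figures are named by those two intervals: 4–3.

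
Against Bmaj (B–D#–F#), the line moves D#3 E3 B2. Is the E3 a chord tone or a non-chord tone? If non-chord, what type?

Non-chord tone — an escape tone.

The harmony at that moment is B major triad (B, D#, F#); E3 is not a chord tone.
It is approached by step up from D#3 and left by leap down to B2.
Step in, leap out — an escape tone.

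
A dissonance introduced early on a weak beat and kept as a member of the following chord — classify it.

Anticipation.

Approach: ahead of the chord change (typically by step), so it is dissonant against the current harmony. Departure: none — the same pitch is restated or held and is a chord tone of the new harmony.
Dissonant first, consonant once the harmony catches up: the note simply arrives early — an anticipation. (The reverse timing, consonant first and dissonant after the change, would be a suspension or retardation.)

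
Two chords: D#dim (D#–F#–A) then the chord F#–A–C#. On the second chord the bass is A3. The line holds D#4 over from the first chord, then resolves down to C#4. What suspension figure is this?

At the second chord the bass is A3. The suspended D#4 lies a fourth above the bass; after resolving down by step to C#4, the interval above the bass becomes a third.
Suspension figures are named by those two intervals: 4–3.

4–3 suspension.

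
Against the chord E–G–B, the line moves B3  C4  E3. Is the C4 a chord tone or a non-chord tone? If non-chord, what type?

Non-chord tone — an escape tone.

The harmony at that moment is E minor triad (E, G, B); C4 is not a chord tone.
It is approached by step up from B3 and left by leap down to E3.
Step in, leap out — an escape tone.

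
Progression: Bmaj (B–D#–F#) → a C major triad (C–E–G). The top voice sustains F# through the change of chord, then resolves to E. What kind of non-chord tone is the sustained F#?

F# is a suspension.

The harmony at that moment is C major triad (C, E, G); F# is not a chord tone.
It is held over (the same pitch as the preceding F#) and left by step down to E.
Held over from the previous chord and resolving down by step — a suspension.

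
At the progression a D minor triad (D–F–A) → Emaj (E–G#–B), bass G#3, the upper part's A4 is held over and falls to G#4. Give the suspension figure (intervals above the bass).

9–8 suspension.

At the second chord the bass is G#3. The suspended A4 lies a ninth above the bass; after resolving down by step to G#4, the interval above the bass becomes an octave.
Suspension figures are named by those two intervals: 9–8.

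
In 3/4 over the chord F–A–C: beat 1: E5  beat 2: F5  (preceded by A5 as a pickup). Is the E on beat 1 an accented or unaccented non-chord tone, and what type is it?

The harmony at that moment is F major triad (F, A, C); E5 is not a chord tone.
It is approached by leap down from A5 and left by step up to F5.
Leap in, step out — an appoggiatura.
It falls on the downbeat, so it is accented.

Accented appoggiatura.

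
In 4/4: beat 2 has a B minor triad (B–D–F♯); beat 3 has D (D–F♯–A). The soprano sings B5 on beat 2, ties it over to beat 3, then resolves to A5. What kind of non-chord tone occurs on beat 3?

Suspension.

The harmony at that moment is D major triad (D, F♯, A); B5 is not a chord tone.
It is held over (the same pitch as the preceding B5) and left by step down to A5.
Held over from the previous chord and resolving down by step — a suspension.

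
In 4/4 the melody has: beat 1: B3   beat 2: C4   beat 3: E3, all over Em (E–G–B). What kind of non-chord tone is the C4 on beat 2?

Escape tone.

The harmony at that moment is E minor triad (E, G, B); C4 is not a chord tone.
It is approached by step up from B3 and left by leap down to E3.
Step in, leap out, on a weak beat — an escape tone.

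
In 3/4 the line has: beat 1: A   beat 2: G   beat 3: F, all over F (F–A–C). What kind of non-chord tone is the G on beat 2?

Passing tone.

The harmony at that moment is F major triad (F, A, C); G is not a chord tone.
It is approached by step down from A and left by step down to F.
Step in, step out in the same direction — a passing tone.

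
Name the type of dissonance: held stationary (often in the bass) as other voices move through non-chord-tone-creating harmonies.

Pedal tone.

Approach: none. Departure: none — a single pitch is sustained while the chords change around it, passing through harmonies that do not contain it.
No melodic motion at all; the dissonance is created entirely by the moving harmonies against the stationary note — a pedal tone (pedal point).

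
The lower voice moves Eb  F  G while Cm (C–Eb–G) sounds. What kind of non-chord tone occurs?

F is a passing tone.

The harmony at that moment is C minor triad (C, Eb, G); F is not a chord tone.
It is approached by step up from Eb and left by step up to G.
Step in, step out in the same direction — a passing tone.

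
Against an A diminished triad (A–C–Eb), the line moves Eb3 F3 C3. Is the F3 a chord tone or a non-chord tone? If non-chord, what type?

Non-chord tone — an escape tone.

The harmony at that moment is A diminished triad (A, C, Eb); F3 is not a chord tone.
It is approached by step up from Eb3 and left by leap down to C3.
Step in, leap out — an escape tone.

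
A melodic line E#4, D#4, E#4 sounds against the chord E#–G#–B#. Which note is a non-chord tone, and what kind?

D#4 is a neighbor tone.

The harmony at that moment is E# minor triad (E#, G#, B#); D#4 is not a chord tone.
It is approached by step down from E#4 and left by step up to E#4.
Step away and step back to the same note — a neighbor tone (lower neighbor).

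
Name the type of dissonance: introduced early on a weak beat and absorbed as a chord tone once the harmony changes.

Anticipation.

Approach: ahead of the chord change (typically by step), so it is dissonant against the current harmony. Departure: none — the same pitch is restated or held and is a chord tone of the new harmony.
Dissonant first, consonant once the harmony catches up: the note simply arrives early — an anticipation. (The reverse timing, consonant first and dissonant after the change, would be a suspension or retardation.)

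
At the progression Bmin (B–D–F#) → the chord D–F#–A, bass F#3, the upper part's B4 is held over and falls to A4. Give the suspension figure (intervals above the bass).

4–3 suspension.

At the second chord the bass is F#3. The suspended B4 lies a fourth above the bass; after resolving down by step to A4, the interval above the bass becomes a third.
Suspension figures are named by those two intervals: 4–3.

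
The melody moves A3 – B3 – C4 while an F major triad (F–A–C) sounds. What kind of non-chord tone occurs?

The harmony at that moment is F major triad (F, A, C); B3 is not a chord tone.
It is approached by step up from A3 and left by step up to C4.
Step in, step out in the same direction — a passing tone.

B3 is a passing tone.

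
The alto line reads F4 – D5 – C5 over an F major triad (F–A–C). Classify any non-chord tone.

D5 is an appoggiatura.

The harmony at that moment is F major triad (F, A, C); D5 is not a chord tone.
It is approached by leap up from F4 and left by step down to C5.
Leap in, step out — an appoggiatura.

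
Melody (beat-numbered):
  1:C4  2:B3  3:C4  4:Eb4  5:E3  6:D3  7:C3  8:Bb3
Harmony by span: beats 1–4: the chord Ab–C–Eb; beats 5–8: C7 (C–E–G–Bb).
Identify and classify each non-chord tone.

The harmony at that moment is Ab major triad (Ab, C, Eb); B3 is not a chord tone.
It is approached by step down from C4 and left by step up to C4.
Step away and step back to the same note — a neighbor tone (lower neighbor).
The harmony at that moment is C dominant seventh chord (C, E, G, Bb); D3 is not a chord tone.
It is approached by step down from E3 and left by step down to C3.
Step in, step out in the same direction — a passing tone.

B3 (beat 2) — neighbor tone; D3 (beat 6) — passing tone.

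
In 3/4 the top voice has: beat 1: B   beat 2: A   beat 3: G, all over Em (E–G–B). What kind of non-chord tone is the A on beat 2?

Passing tone.

The harmony at that moment is E minor triad (E, G, B); A is not a chord tone.
It is approached by step down from B and left by step down to G.
Step in, step out in the same direction — a passing tone.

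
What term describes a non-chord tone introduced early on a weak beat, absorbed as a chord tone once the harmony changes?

Approach: ahead of the chord change (typically by step), so it is dissonant against the current harmony. Departure: none — the same pitch is restated or held and is a chord tone of the new harmony.
Dissonant first, consonant once the harmony catches up: the note simply arrives early — an anticipation. (The reverse timing, consonant first and dissonant after the change, would be a suspension or retardation.)

Anticipation.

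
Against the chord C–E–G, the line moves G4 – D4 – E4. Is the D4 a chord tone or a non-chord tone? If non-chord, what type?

The harmony at that moment is C major triad (C, E, G); D4 is not a chord tone.
It is approached by leap down from G4 and left by step up to E4.
Leap in, step out — an appoggiatura.

Non-chord tone — an appoggiatura.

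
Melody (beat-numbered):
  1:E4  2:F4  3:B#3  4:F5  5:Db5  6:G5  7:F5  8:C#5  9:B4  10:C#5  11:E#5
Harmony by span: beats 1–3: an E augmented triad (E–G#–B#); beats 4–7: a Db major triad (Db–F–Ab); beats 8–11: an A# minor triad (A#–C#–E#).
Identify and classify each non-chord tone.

F4 (beat 2) — escape tone; G5 (beat 6) — appoggiatura; B4 (beat 9) — neighbor tone.

The harmony at that moment is E augmented triad (E, G#, B#); F4 is not a chord tone.
It is approached by step up from E4 and left by leap down to B#3.
Step in, leap out — an escape tone.
The harmony at that moment is Db major triad (Db, F, Ab); G5 is not a chord tone.
It is approached by leap up from Db5 and left by step down to F5.
Leap in, step out — an appoggiatura.
The harmony at that moment is A# minor triad (A#, C#, E#); B4 is not a chord tone.
It is approached by step down from C#5 and left by step up to C#5.
Step away and step back to the same note — a neighbor tone (lower neighbor).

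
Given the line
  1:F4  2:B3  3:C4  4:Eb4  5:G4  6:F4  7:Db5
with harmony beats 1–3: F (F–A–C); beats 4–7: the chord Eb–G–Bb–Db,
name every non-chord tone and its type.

The harmony at that moment is F major triad (F, A, C); B3 is not a chord tone.
It is approached by leap down from F4 and left by step up to C4.
Leap in, step out — an appoggiatura.
The harmony at that moment is Eb dominant seventh chord (Eb, G, Bb, Db); F4 is not a chord tone.
It is approached by step down from G4 and left by leap up to Db5.
Step in, leap out — an escape tone.

B3 (beat 2) — appoggiatura; F4 (beat 6) — escape tone.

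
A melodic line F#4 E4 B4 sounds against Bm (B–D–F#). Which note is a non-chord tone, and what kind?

The harmony at that moment is B minor triad (B, D, F#); E4 is not a chord tone.
It is approached by step down from F#4 and left by leap up to B4.
Step in, leap out — an escape tone.

E4 is an escape tone.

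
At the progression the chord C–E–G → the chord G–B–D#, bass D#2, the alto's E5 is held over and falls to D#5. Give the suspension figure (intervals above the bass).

9–8 suspension.

At the second chord the bass is D#2. The suspended E5 lies a ninth above the bass; after resolving down by step to D#5, the interval above the bass becomes an octave.
Suspension figures are named by those two intervals: 9–8.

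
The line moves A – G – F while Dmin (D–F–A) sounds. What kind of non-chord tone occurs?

The harmony at that moment is D minor triad (D, F, A); G is not a chord tone.
It is approached by step down from A and left by step down to F.
Step in, step out in the same direction — a passing tone.

G is a passing tone.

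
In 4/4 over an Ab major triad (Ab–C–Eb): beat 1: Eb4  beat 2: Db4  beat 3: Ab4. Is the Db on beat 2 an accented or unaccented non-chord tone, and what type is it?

Unaccented escape tone.

The harmony at that moment is Ab major triad (Ab, C, Eb); Db4 is not a chord tone.
It is approached by step down from Eb4 and left by leap up to Ab4.
Step in, leap out — an escape tone.
It falls on a weak beat, so it is unaccented.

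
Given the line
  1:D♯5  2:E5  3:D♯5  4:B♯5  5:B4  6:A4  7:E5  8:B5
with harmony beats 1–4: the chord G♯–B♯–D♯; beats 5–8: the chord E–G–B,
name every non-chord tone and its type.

The harmony at that moment is G♯ major triad (G♯, B♯, D♯); E5 is not a chord tone.
It is approached by step up from D♯5 and left by step down to D♯5.
Step away and step back to the same note — a neighbor tone (upper neighbor).
The harmony at that moment is E minor triad (E, G, B); A4 is not a chord tone.
It is approached by step down from B4 and left by leap up to E5.
Step in, leap out — an escape tone.

E5 (beat 2) — neighbor tone; A4 (beat 6) — escape tone.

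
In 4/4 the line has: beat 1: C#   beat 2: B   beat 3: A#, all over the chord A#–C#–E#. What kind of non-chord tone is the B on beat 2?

The harmony at that moment is A# minor triad (A#, C#, E#); B is not a chord tone.
It is approached by step down from C# and left by step down to A#.
Step in, step out in the same direction — a passing tone.

Passing tone.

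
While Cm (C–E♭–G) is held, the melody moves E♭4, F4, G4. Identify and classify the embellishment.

F4 is a passing tone.

The harmony at that moment is C minor triad (C, E♭, G); F4 is not a chord tone.
It is approached by step up from E♭4 and left by step up to G4.
Step in, step out in the same direction — a passing tone.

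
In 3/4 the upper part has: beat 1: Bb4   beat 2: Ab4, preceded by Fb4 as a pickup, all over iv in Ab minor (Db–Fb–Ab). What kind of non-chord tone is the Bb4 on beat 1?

Appoggiatura.

The harmony at that moment is Db minor triad (Db, Fb, Ab); Bb4 is not a chord tone.
It is approached by leap up from Fb4 and left by step down to Ab4.
Leap in, step out, metrically accented — an appoggiatura.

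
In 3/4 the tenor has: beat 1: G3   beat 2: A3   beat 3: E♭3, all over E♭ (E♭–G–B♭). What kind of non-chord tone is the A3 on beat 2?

Escape tone.

The harmony at that moment is E♭ major triad (E♭, G, B♭); A3 is not a chord tone.
It is approached by step up from G3 and left by leap down to E♭3.
Step in, leap out, on a weak beat — an escape tone.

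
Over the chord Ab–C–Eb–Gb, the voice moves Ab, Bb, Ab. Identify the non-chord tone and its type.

The harmony at that moment is Ab dominant seventh chord (Ab, C, Eb, Gb); Bb is not a chord tone.
It is approached by step up from Ab and left by step down to Ab.
Step away and step back to the same note — a neighbor tone (upper neighbor).

Bb is a neighbor tone.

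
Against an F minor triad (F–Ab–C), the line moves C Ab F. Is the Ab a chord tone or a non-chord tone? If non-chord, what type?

F minor triad contains F, Ab, C; Ab is the third, so it is a chord tone.

Chord tone (the third of F minor triad).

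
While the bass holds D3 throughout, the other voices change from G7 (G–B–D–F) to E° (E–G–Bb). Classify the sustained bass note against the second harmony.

The harmony at that moment is E diminished triad (E, G, Bb); D3 is not a chord tone.
It is held over (the same pitch as the preceding D3) and then sustained as the same pitch into the next harmony.
Sustained through a change of harmony — a pedal tone.

Pedal tone (pedal point).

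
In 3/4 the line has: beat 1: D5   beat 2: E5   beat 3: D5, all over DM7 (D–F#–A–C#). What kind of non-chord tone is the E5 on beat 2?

Upper neighbor tone.

The harmony at that moment is D major seventh chord (D, F#, A, C#); E5 is not a chord tone.
It is approached by step up from D5 and left by step down to D5.
Step away and step back to the same note — a neighbor tone (upper neighbor).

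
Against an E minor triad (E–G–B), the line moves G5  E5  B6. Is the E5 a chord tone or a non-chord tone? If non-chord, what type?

E minor triad contains E, G, B; E is the root, so it is a chord tone.

Chord tone (the root of E minor triad).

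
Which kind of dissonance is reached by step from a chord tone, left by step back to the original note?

Neighbor tone.

Approach: by step. Departure: by step in the opposite direction, back to the starting pitch.
Stepwise on both sides but reversing to return to the same chord tone — a neighbor tone. (Had it continued onward in the same direction it would be a passing tone instead.)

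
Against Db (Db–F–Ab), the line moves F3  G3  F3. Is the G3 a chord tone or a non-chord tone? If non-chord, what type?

Non-chord tone — a neighbor tone.

The harmony at that moment is Db major triad (Db, F, Ab); G3 is not a chord tone.
It is approached by step up from F3 and left by step down to F3.
Step away and step back to the same note — a neighbor tone (upper neighbor).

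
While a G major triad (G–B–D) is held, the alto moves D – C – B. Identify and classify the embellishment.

The harmony at that moment is G major triad (G, B, D); C is not a chord tone.
It is approached by step down from D and left by step down to B.
Step in, step out in the same direction — a passing tone.

C is a passing tone.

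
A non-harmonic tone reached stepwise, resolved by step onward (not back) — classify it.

Passing tone.

Approach: by step. Departure: by step, continuing in the same direction.
Stepwise on both sides with no change of direction means the note fills in the space between two different chord tones — a passing tone. (Had it turned back to its starting note it would be a neighbor tone instead.)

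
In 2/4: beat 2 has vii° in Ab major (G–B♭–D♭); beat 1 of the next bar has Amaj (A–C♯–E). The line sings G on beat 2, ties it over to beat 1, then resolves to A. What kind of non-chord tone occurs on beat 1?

Retardation.

The harmony at that moment is A major triad (A, C♯, E); G is not a chord tone.
It is held over (the same pitch as the preceding G) and left by step up to A.
Held over from the previous chord and resolving up by step — a retardation.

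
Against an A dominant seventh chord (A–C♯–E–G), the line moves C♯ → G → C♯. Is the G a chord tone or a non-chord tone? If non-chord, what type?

A dominant seventh chord contains A, C♯, E, G; G is the seventh, so it is a chord tone.

Chord tone (the seventh of A dominant seventh chord).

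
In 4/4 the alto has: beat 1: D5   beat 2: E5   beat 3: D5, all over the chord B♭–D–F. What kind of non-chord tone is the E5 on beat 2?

The harmony at that moment is B♭ major triad (B♭, D, F); E5 is not a chord tone.
It is approached by step up from D5 and left by step down to D5.
Step away and step back to the same note — a neighbor tone (upper neighbor).

Upper neighbor tone.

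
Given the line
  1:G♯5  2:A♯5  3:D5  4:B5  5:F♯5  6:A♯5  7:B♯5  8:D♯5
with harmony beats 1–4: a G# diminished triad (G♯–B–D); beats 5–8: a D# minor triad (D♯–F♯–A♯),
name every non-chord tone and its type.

The harmony at that moment is G♯ diminished triad (G♯, B, D); A♯5 is not a chord tone.
It is approached by step up from G♯5 and left by leap down to D5.
Step in, leap out — an escape tone.
The harmony at that moment is D♯ minor triad (D♯, F♯, A♯); B♯5 is not a chord tone.
It is approached by step up from A♯5 and left by leap down to D♯5.
Step in, leap out — an escape tone.

A♯5 (beat 2) — escape tone; B♯5 (beat 7) — escape tone.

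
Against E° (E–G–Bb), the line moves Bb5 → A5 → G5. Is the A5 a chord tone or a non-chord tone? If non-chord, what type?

Non-chord tone — a passing tone.

The harmony at that moment is E diminished triad (E, G, Bb); A5 is not a chord tone.
It is approached by step down from Bb5 and left by step down to G5.
Step in, step out in the same direction — a passing tone.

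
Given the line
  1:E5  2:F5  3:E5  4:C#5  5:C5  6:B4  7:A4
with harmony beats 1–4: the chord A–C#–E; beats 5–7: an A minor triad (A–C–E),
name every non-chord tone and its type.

The harmony at that moment is A major triad (A, C#, E); F5 is not a chord tone.
It is approached by step up from E5 and left by step down to E5.
Step away and step back to the same note — a neighbor tone (upper neighbor).
The harmony at that moment is A minor triad (A, C, E); B4 is not a chord tone.
It is approached by step down from C5 and left by step down to A4.
Step in, step out in the same direction — a passing tone.

F5 (beat 2) — neighbor tone; B4 (beat 6) — passing tone.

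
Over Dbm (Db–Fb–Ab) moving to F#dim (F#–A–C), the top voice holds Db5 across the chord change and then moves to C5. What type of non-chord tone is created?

Db5 is a suspension.

The harmony at that moment is F# diminished triad (F#, A, C); Db5 is not a chord tone.
It is held over (the same pitch as the preceding Db5) and left by step down to C5.
Held over from the previous chord and resolving down by step — a suspension.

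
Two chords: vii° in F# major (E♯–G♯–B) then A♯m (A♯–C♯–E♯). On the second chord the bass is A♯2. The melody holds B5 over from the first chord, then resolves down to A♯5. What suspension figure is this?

9–8 suspension.

At the second chord the bass is A♯2. The suspended B5 lies a ninth above the bass; after resolving down by step to A♯5, the interval above the bass becomes an octave.
Suspension figures are named by those two intervals: 9–8.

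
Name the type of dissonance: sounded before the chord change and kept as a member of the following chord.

Anticipation.

Approach: ahead of the chord change (typically by step), so it is dissonant against the current harmony. Departure: none — the same pitch is restated or held and is a chord tone of the new harmony.
Dissonant first, consonant once the harmony catches up: the note simply arrives early — an anticipation. (The reverse timing, consonant first and dissonant after the change, would be a suspension or retardation.)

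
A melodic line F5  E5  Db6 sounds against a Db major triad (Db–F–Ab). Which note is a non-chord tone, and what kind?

E5 is an escape tone.

The harmony at that moment is Db major triad (Db, F, Ab); E5 is not a chord tone.
It is approached by step down from F5 and left by leap up to Db6.
Step in, leap out — an escape tone.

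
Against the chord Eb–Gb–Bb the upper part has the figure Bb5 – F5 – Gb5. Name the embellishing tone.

F5 is an appoggiatura.

The harmony at that moment is Eb minor triad (Eb, Gb, Bb); F5 is not a chord tone.
It is approached by leap down from Bb5 and left by step up to Gb5.
Leap in, step out — an appoggiatura.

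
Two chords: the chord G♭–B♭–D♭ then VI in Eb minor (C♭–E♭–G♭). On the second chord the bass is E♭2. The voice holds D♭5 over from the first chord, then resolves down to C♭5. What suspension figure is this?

7–6 suspension.

At the second chord the bass is E♭2. The suspended D♭5 lies a seventh above the bass; after resolving down by step to C♭5, the interval above the bass becomes a sixth.
Suspension figures are named by those two intervals: 7–6.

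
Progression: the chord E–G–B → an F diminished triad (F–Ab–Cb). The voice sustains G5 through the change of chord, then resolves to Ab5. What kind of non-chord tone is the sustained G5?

The harmony at that moment is F diminished triad (F, Ab, Cb); G5 is not a chord tone.
It is held over (the same pitch as the preceding G5) and left by step up to Ab5.
Held over from the previous chord and resolving up by step — a retardation.

G5 is a retardation.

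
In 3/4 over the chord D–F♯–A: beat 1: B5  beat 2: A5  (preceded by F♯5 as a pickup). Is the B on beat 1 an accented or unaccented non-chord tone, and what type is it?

Accented appoggiatura.

The harmony at that moment is D major triad (D, F♯, A); B5 is not a chord tone.
It is approached by leap up from F♯5 and left by step down to A5.
Leap in, step out — an appoggiatura.
It falls on the downbeat, so it is accented.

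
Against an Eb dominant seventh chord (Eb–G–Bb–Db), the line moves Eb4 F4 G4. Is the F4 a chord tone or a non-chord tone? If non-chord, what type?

The harmony at that moment is Eb dominant seventh chord (Eb, G, Bb, Db); F4 is not a chord tone.
It is approached by step up from Eb4 and left by step up to G4.
Step in, step out in the same direction — a passing tone.

Non-chord tone — a passing tone.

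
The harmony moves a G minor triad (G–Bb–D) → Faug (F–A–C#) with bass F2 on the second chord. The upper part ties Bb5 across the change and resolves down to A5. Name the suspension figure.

4–3 suspension.

At the second chord the bass is F2. The suspended Bb5 lies a fourth above the bass; after resolving down by step to A5, the interval above the bass becomes a third.
Suspension figures are named by those two intervals: 4–3.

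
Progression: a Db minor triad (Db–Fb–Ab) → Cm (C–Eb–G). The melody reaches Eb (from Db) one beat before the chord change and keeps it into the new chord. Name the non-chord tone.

Eb is an anticipation.

The harmony at that moment is Db minor triad (Db, Fb, Ab); Eb is not a chord tone.
It is approached by step up from Db and then sustained as the same pitch into the next harmony.
Arriving early and becoming a chord tone when the harmony changes — an anticipation.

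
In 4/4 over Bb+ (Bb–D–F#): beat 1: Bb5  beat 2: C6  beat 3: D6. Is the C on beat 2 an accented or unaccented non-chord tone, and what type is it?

The harmony at that moment is Bb augmented triad (Bb, D, F#); C6 is not a chord tone.
It is approached by step up from Bb5 and left by step up to D6.
Step in, step out in the same direction — a passing tone.
It falls on a weak beat, so it is unaccented.

Unaccented passing tone.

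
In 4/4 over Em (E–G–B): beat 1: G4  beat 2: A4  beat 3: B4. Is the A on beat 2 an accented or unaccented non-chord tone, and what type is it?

The harmony at that moment is E minor triad (E, G, B); A4 is not a chord tone.
It is approached by step up from G4 and left by step up to B4.
Step in, step out in the same direction — a passing tone.
It falls on a weak beat, so it is unaccented.

Unaccented passing tone.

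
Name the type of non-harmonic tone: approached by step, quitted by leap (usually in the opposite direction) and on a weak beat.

Escape tone.

Approach: by step. Departure: by leap. Metric position: weak.
Step in, leap out, from a weak position — an escape tone (échappée). (It is the mirror image of the appoggiatura, which leaps in and steps out on a strong beat.)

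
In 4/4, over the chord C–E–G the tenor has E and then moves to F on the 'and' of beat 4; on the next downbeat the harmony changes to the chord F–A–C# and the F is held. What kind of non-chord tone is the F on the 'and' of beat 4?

The harmony at that moment is C major triad (C, E, G); F is not a chord tone.
It is approached by step up from E and then sustained as the same pitch into the next harmony.
Arriving early and becoming a chord tone when the harmony changes — an anticipation.

Anticipation.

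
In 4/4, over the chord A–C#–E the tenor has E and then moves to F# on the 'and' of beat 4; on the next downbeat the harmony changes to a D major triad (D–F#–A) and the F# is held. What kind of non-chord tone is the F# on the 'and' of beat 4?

The harmony at that moment is A major triad (A, C#, E); F# is not a chord tone.
It is approached by step up from E and then sustained as the same pitch into the next harmony.
Arriving early and becoming a chord tone when the harmony changes — an anticipation.

Anticipation.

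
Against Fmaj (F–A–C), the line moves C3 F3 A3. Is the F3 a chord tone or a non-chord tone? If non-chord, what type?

F major triad contains F, A, C; F is the root, so it is a chord tone.

Chord tone (the root of F major triad).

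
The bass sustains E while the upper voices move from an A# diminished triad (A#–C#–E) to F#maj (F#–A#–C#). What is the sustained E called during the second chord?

Pedal tone (pedal point).

The harmony at that moment is F# major triad (F#, A#, C#); E is not a chord tone.
It is held over (the same pitch as the preceding E) and then sustained as the same pitch into the next harmony.
Sustained through a change of harmony — a pedal tone.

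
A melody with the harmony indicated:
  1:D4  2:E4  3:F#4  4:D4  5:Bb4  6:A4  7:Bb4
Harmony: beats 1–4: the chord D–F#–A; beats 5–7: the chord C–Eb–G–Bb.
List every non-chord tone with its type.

E4 (beat 2) — passing tone; A4 (beat 6) — neighbor tone.

The harmony at that moment is D major triad (D, F#, A); E4 is not a chord tone.
It is approached by step up from D4 and left by step up to F#4.
Step in, step out in the same direction — a passing tone.
The harmony at that moment is C minor seventh chord (C, Eb, G, Bb); A4 is not a chord tone.
It is approached by step down from Bb4 and left by step up to Bb4.
Step away and step back to the same note — a neighbor tone (lower neighbor).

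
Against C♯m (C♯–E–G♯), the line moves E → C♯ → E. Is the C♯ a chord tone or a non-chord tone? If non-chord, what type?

Chord tone (the root of C# minor triad).

C# minor triad contains C♯, E, G♯; C♯ is the root, so it is a chord tone.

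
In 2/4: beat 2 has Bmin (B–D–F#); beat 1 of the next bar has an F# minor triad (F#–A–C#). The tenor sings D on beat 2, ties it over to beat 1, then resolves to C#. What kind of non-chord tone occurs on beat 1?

Suspension.

The harmony at that moment is F# minor triad (F#, A, C#); D is not a chord tone.
It is held over (the same pitch as the preceding D) and left by step down to C#.
Held over from the previous chord and resolving down by step — a suspension.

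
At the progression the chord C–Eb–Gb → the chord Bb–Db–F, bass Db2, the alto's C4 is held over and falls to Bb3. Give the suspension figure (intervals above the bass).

At the second chord the bass is Db2. The suspended C4 lies a seventh above the bass; after resolving down by step to Bb3, the interval above the bass becomes a sixth.
Suspension figures are named by those two intervals: 7–6.

7–6 suspension.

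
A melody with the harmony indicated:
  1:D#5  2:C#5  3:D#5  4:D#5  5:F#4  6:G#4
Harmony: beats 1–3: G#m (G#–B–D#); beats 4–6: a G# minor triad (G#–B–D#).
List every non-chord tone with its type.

C#5 (beat 2) — neighbor tone; F#4 (beat 5) — appoggiatura.

The harmony at that moment is G# minor triad (G#, B, D#); C#5 is not a chord tone.
It is approached by step down from D#5 and left by step up to D#5.
Step away and step back to the same note — a neighbor tone (lower neighbor).
The harmony at that moment is G# minor triad (G#, B, D#); F#4 is not a chord tone.
It is approached by leap down from D#5 and left by step up to G#4.
Leap in, step out — an appoggiatura.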